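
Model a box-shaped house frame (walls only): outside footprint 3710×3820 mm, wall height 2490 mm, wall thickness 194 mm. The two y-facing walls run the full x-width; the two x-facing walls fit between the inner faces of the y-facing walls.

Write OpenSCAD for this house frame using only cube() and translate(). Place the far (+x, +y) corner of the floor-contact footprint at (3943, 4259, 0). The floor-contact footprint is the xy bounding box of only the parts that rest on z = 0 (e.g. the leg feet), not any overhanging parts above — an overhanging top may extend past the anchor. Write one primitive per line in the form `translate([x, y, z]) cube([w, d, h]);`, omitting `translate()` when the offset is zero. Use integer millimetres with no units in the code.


translate([233, 439, 0]) cube([3710, 194, 2490]);
translate([233, 4065, 0]) cube([3710, 194, 2490]);
translate([233, 633, 0]) cube([194, 3432, 2490]);
translate([3749, 633, 0]) cube([194, 3432, 2490]);


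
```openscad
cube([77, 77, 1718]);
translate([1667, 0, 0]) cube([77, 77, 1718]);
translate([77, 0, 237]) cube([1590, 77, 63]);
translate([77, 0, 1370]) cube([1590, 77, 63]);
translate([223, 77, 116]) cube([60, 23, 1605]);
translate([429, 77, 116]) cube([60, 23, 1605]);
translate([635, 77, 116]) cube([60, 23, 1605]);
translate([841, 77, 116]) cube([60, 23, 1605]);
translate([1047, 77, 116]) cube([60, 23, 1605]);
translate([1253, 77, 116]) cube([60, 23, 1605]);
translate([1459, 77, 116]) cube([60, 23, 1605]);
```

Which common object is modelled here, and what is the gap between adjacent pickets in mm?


A fence section. The picket gap is 146 mm.

Two posts, two rails, 7 pickets — a fence section. Span 1590 mm holds 7 pickets of 60 mm with 8 equal gaps: ⌊(1590 − 7·60) / 8⌋ = 146 mm.


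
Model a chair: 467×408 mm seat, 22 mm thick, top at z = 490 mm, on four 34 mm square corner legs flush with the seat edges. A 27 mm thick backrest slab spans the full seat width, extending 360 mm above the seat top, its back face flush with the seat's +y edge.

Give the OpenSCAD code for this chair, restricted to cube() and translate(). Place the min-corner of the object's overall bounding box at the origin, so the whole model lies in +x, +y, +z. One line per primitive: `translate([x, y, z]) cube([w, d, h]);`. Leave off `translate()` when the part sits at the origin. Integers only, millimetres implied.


translate([0, 0, 468]) cube([467, 408, 22]);
cube([34, 34, 468]);
translate([433, 0, 0]) cube([34, 34, 468]);
translate([0, 374, 0]) cube([34, 34, 468]);
translate([433, 374, 0]) cube([34, 34, 468]);
translate([0, 381, 490]) cube([467, 27, 360]);


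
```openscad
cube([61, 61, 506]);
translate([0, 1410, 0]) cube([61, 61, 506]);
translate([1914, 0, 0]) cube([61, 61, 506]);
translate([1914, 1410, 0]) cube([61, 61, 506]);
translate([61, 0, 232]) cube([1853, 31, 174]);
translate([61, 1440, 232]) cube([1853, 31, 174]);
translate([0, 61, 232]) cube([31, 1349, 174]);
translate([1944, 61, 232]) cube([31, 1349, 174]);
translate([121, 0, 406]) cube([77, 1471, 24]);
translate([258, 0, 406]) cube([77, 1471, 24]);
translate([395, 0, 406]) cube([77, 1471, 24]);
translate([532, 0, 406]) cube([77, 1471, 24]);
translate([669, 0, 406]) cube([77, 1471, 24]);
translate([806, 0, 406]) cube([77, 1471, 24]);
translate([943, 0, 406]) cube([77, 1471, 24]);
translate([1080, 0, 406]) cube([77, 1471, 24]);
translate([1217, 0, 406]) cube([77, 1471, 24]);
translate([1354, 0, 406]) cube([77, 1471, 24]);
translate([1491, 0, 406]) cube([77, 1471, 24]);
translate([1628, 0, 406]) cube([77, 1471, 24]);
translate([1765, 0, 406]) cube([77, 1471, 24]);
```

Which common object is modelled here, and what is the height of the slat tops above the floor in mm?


A bed frame. The slat-top height is 430 mm.

Four posts, four rails, and a row of slats — a bed frame. Slats sit on the rails at z = 232 + 174 = 406; with slat thickness 24, the top is 430 mm.


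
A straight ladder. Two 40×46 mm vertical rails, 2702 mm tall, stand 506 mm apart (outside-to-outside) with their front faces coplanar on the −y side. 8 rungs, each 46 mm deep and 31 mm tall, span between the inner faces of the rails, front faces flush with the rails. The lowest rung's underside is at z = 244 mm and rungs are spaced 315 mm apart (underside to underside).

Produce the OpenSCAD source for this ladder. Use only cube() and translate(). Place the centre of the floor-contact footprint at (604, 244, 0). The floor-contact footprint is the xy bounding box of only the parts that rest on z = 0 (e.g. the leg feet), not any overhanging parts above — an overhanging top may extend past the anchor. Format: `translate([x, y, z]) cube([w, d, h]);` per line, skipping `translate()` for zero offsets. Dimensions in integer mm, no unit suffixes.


// rung span = 506 - 2*40 = 426
// rung[k] z = 244 + k*315
translate([351, 221, 0]) cube([40, 46, 2702]);
translate([817, 221, 0]) cube([40, 46, 2702]);
translate([391, 221, 244]) cube([426, 46, 31]);
translate([391, 221, 559]) cube([426, 46, 31]);
translate([391, 221, 874]) cube([426, 46, 31]);
translate([391, 221, 1189]) cube([426, 46, 31]);
translate([391, 221, 1504]) cube([426, 46, 31]);
translate([391, 221, 1819]) cube([426, 46, 31]);
translate([391, 221, 2134]) cube([426, 46, 31]);
translate([391, 221, 2449]) cube([426, 46, 31]);


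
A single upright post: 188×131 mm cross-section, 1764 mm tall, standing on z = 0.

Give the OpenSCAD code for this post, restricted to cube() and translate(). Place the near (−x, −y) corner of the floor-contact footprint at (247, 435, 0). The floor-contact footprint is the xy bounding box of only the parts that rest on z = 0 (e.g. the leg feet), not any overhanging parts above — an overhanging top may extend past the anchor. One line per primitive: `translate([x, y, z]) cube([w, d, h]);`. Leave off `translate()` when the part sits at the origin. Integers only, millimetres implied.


translate([247, 435, 0]) cube([188, 131, 1764]);


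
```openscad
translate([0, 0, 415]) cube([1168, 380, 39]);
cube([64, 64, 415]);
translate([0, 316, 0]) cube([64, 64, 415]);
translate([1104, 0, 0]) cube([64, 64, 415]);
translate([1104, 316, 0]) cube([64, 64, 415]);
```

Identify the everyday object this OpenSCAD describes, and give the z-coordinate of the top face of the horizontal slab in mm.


A bench. The seat-top height is 454 mm.

A long slab on four corner posts — a bench. The slab sits at z = 415 with thickness 39, so the top is 415 + 39 = 454 mm.


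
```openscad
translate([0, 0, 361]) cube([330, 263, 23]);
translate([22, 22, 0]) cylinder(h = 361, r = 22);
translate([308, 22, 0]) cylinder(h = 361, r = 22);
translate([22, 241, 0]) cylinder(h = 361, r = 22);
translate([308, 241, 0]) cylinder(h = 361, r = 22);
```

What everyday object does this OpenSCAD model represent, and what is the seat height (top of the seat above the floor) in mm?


A stool. The seat height is 384 mm.

A 330×263×23 slab at z = 361 on four corner cylinders — a stool. The seat top is 361 + 23 = 384 mm.


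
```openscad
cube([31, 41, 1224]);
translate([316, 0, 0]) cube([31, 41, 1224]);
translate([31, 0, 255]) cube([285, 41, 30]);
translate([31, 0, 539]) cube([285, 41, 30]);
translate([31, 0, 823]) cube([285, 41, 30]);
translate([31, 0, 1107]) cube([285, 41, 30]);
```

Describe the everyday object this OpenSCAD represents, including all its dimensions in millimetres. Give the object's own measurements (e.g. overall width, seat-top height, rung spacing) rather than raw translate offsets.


A straight ladder. Two 31×41 mm vertical rails, 1224 mm tall, stand 347 mm apart (outside-to-outside) with their front faces coplanar on the −y side. 4 rungs, each 41 mm deep and 30 mm tall, span between the inner faces of the rails, front faces flush with the rails. The lowest rung's underside is at z = 255 mm and rungs are spaced 284 mm apart (underside to underside).


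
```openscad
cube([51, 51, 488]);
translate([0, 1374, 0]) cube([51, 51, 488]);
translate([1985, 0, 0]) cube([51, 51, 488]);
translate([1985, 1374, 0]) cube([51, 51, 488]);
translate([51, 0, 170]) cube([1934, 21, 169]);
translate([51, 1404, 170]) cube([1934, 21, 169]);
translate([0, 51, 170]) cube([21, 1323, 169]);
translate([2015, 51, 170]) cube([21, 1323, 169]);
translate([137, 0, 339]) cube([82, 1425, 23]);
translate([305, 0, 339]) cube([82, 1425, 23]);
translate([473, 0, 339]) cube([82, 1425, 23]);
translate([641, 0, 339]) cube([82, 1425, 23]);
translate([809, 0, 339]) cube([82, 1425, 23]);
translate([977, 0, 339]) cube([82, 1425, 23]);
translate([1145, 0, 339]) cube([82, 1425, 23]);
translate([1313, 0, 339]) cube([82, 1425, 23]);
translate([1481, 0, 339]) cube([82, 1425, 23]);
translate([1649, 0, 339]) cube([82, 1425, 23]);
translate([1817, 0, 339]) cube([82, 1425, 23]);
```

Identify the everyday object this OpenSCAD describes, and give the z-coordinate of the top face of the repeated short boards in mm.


A bed frame. The slat-top height is 362 mm.

Four posts, four rails, and a row of slats — a bed frame. Slats sit on the rails at z = 170 + 169 = 339; with slat thickness 23, the top is 362 mm.


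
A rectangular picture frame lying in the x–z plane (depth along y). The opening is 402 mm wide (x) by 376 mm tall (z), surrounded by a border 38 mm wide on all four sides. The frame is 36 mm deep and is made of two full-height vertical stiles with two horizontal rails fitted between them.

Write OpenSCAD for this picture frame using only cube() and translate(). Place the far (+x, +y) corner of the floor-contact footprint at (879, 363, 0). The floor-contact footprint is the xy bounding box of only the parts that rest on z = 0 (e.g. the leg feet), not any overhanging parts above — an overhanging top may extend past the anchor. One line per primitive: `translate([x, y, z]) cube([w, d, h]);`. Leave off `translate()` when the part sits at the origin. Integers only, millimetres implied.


translate([401, 327, 0]) cube([38, 36, 452]);
translate([841, 327, 0]) cube([38, 36, 452]);
translate([439, 327, 0]) cube([402, 36, 38]);
translate([439, 327, 414]) cube([402, 36, 38]);


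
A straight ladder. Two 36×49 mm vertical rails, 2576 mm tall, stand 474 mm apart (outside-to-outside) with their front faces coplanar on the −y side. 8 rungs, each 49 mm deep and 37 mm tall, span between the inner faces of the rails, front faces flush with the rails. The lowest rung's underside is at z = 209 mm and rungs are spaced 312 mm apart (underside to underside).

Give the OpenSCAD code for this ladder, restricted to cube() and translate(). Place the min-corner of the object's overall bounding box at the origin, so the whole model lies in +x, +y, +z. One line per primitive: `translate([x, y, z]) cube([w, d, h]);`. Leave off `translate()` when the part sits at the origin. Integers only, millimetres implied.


// rung span = 474 - 2*36 = 402
// rung[k] z = 209 + k*312
cube([36, 49, 2576]);
translate([438, 0, 0]) cube([36, 49, 2576]);
translate([36, 0, 209]) cube([402, 49, 37]);
translate([36, 0, 521]) cube([402, 49, 37]);
translate([36, 0, 833]) cube([402, 49, 37]);
translate([36, 0, 1145]) cube([402, 49, 37]);
translate([36, 0, 1457]) cube([402, 49, 37]);
translate([36, 0, 1769]) cube([402, 49, 37]);
translate([36, 0, 2081]) cube([402, 49, 37]);
translate([36, 0, 2393]) cube([402, 49, 37]);


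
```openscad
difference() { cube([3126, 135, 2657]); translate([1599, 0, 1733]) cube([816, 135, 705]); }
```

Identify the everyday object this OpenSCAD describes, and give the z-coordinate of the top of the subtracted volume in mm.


A wall with a window opening. The window head height is 2438 mm.

A wall with a rectangular opening subtracted — a window. Sill at z = 1733, opening 705 mm tall, so the head is at 1733 + 705 = 2438 mm.


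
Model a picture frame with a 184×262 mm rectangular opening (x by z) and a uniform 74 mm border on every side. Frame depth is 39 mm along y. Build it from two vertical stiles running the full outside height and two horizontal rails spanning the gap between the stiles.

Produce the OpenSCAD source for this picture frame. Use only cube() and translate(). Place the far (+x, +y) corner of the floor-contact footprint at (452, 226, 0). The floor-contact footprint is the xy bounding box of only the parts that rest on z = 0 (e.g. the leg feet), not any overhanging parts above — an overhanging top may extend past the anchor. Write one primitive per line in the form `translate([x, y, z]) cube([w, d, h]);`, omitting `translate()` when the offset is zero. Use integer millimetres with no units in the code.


translate([120, 187, 0]) cube([74, 39, 410]);
translate([378, 187, 0]) cube([74, 39, 410]);
translate([194, 187, 0]) cube([184, 39, 74]);
translate([194, 187, 336]) cube([184, 39, 74]);


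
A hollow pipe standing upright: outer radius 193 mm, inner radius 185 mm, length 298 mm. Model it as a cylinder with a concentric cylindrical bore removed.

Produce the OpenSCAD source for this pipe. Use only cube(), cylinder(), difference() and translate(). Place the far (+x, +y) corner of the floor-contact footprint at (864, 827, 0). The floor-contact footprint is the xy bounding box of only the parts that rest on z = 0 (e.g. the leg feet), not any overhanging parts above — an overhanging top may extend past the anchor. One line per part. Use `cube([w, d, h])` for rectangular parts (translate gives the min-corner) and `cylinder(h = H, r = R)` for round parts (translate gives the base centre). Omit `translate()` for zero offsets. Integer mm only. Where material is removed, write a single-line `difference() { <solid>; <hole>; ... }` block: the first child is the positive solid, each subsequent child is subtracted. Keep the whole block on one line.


difference() { translate([671, 634, 0]) cylinder(h = 298, r = 193); translate([671, 634, 0]) cylinder(h = 298, r = 185); }


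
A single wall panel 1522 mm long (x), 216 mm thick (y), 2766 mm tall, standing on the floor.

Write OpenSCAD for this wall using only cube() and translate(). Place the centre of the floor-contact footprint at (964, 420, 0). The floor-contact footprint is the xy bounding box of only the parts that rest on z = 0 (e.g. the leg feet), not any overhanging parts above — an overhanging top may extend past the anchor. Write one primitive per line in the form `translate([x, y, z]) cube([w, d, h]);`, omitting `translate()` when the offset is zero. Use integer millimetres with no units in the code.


translate([203, 312, 0]) cube([1522, 216, 2766]);


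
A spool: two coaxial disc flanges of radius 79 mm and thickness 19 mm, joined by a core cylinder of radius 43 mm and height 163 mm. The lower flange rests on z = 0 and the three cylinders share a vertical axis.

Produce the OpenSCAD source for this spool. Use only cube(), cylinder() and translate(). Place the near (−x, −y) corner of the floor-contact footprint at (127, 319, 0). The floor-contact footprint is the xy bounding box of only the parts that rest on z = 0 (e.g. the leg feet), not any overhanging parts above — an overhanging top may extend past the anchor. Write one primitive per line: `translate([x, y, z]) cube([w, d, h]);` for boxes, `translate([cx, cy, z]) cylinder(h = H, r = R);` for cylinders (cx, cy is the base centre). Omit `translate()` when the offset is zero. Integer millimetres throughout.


translate([206, 398, 0]) cylinder(h = 19, r = 79);
translate([206, 398, 19]) cylinder(h = 163, r = 43);
translate([206, 398, 182]) cylinder(h = 19, r = 79);


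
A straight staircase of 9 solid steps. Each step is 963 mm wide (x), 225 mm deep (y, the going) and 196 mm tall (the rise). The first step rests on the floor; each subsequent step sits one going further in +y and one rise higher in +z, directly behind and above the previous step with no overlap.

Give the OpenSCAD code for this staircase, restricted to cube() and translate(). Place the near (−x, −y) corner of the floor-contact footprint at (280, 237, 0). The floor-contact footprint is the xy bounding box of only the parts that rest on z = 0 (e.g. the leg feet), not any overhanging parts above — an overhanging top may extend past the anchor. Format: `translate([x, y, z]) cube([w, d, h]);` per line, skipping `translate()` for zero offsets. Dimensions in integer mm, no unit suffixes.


translate([280, 237, 0]) cube([963, 225, 196]);
translate([280, 462, 196]) cube([963, 225, 196]);
translate([280, 687, 392]) cube([963, 225, 196]);
translate([280, 912, 588]) cube([963, 225, 196]);
translate([280, 1137, 784]) cube([963, 225, 196]);
translate([280, 1362, 980]) cube([963, 225, 196]);
translate([280, 1587, 1176]) cube([963, 225, 196]);
translate([280, 1812, 1372]) cube([963, 225, 196]);
translate([280, 2037, 1568]) cube([963, 225, 196]);


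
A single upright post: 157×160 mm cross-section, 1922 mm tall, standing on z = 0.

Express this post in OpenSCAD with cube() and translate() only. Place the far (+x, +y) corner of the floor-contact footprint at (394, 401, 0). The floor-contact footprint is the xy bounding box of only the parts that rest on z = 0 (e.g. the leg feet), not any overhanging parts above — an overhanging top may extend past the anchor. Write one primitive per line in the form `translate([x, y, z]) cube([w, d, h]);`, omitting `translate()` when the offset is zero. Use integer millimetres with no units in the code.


translate([237, 241, 0]) cube([157, 160, 1922]);


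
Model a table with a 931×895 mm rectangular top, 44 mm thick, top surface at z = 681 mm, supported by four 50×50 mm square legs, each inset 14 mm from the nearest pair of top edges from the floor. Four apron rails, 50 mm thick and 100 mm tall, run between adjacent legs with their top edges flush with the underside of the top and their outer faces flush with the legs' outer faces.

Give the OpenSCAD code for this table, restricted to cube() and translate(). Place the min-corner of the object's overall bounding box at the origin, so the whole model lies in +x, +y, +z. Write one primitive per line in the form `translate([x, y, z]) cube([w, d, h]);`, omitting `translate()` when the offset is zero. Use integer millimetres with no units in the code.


translate([0, 0, 637]) cube([931, 895, 44]);
translate([14, 14, 0]) cube([50, 50, 637]);
translate([867, 14, 0]) cube([50, 50, 637]);
translate([14, 831, 0]) cube([50, 50, 637]);
translate([867, 831, 0]) cube([50, 50, 637]);
translate([64, 14, 537]) cube([803, 50, 100]);
translate([64, 831, 537]) cube([803, 50, 100]);
translate([14, 64, 537]) cube([50, 767, 100]);
translate([867, 64, 537]) cube([50, 767, 100]);


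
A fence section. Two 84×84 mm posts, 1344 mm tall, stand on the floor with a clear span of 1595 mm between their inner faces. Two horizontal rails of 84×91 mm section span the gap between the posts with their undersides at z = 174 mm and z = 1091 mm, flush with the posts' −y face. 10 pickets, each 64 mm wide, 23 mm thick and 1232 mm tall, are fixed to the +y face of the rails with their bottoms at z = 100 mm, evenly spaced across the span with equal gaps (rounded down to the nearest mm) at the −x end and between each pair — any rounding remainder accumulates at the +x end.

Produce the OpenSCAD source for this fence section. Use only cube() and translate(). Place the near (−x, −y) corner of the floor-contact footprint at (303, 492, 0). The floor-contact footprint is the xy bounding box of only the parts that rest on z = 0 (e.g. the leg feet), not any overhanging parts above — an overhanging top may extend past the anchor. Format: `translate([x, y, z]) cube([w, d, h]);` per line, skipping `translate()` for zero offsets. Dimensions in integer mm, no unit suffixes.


translate([303, 492, 0]) cube([84, 84, 1344]);
translate([1982, 492, 0]) cube([84, 84, 1344]);
translate([387, 492, 174]) cube([1595, 84, 91]);
translate([387, 492, 1091]) cube([1595, 84, 91]);
translate([473, 576, 100]) cube([64, 23, 1232]);
translate([623, 576, 100]) cube([64, 23, 1232]);
translate([773, 576, 100]) cube([64, 23, 1232]);
translate([923, 576, 100]) cube([64, 23, 1232]);
translate([1073, 576, 100]) cube([64, 23, 1232]);
translate([1223, 576, 100]) cube([64, 23, 1232]);
translate([1373, 576, 100]) cube([64, 23, 1232]);
translate([1523, 576, 100]) cube([64, 23, 1232]);
translate([1673, 576, 100]) cube([64, 23, 1232]);
translate([1823, 576, 100]) cube([64, 23, 1232]);


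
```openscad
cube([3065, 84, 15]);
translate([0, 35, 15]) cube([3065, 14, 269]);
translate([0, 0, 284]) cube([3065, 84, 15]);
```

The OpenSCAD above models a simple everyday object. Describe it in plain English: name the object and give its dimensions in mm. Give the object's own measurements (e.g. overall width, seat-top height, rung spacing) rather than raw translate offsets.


An I-beam lying along x, 3065 mm long. Overall section height 299 mm. Two flanges 84 mm wide (y) and 15 mm thick, one on the floor and one at the top; a web 14 mm thick runs between them, centred on the flange width.


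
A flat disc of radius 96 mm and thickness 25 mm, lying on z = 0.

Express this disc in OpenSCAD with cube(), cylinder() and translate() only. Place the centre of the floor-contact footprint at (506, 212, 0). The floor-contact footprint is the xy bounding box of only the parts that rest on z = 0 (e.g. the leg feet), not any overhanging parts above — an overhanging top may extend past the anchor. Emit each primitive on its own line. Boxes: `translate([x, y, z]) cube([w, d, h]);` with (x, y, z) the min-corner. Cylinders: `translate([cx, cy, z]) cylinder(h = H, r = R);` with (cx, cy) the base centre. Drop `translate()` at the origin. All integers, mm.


translate([506, 212, 0]) cylinder(h = 25, r = 96);


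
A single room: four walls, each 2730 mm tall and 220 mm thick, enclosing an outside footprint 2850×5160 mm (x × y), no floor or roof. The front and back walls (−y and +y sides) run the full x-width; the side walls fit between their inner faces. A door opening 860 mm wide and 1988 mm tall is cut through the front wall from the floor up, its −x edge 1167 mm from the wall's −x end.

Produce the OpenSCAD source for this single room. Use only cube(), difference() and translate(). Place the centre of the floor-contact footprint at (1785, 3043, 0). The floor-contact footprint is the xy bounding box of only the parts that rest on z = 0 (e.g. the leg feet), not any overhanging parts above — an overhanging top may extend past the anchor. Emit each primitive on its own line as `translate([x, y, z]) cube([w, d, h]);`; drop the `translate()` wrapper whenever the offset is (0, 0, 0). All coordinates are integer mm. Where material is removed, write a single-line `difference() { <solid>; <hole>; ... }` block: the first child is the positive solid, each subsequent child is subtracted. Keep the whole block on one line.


difference() { translate([360, 463, 0]) cube([2850, 220, 2730]); translate([1527, 463, 0]) cube([860, 220, 1988]); }
translate([360, 5403, 0]) cube([2850, 220, 2730]);
translate([360, 683, 0]) cube([220, 4720, 2730]);
translate([2990, 683, 0]) cube([220, 4720, 2730]);


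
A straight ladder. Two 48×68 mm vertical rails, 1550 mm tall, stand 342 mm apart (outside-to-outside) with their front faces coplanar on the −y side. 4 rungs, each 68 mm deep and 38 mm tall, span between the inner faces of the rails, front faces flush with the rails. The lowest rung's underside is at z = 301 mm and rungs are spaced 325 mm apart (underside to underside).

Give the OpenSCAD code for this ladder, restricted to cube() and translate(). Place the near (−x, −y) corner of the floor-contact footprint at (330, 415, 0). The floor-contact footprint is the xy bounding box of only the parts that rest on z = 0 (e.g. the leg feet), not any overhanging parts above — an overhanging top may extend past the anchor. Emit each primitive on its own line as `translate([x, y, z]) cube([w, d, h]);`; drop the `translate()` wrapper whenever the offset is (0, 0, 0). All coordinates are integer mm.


translate([330, 415, 0]) cube([48, 68, 1550]);
translate([624, 415, 0]) cube([48, 68, 1550]);
translate([378, 415, 301]) cube([246, 68, 38]);
translate([378, 415, 626]) cube([246, 68, 38]);
translate([378, 415, 951]) cube([246, 68, 38]);
translate([378, 415, 1276]) cube([246, 68, 38]);


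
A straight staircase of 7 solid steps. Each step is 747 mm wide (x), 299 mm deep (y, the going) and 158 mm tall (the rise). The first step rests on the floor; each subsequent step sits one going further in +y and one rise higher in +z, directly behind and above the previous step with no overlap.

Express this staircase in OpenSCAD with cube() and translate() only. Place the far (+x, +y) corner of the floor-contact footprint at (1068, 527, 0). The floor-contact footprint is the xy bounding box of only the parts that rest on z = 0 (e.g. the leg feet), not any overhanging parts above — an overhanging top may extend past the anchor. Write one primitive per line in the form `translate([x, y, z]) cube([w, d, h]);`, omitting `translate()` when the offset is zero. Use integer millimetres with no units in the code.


translate([321, 228, 0]) cube([747, 299, 158]);
translate([321, 527, 158]) cube([747, 299, 158]);
translate([321, 826, 316]) cube([747, 299, 158]);
translate([321, 1125, 474]) cube([747, 299, 158]);
translate([321, 1424, 632]) cube([747, 299, 158]);
translate([321, 1723, 790]) cube([747, 299, 158]);
translate([321, 2022, 948]) cube([747, 299, 158]);


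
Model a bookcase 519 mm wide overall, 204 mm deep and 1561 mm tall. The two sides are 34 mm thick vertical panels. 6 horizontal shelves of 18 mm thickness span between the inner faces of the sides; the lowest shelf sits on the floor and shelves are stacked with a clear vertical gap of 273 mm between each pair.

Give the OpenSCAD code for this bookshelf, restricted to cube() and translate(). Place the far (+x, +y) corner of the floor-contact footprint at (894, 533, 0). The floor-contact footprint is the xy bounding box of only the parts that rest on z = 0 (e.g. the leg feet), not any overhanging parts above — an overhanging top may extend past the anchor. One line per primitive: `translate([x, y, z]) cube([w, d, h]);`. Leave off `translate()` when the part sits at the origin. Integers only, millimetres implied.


translate([375, 329, 0]) cube([34, 204, 1561]);
translate([860, 329, 0]) cube([34, 204, 1561]);
translate([409, 329, 0]) cube([451, 204, 18]);
translate([409, 329, 291]) cube([451, 204, 18]);
translate([409, 329, 582]) cube([451, 204, 18]);
translate([409, 329, 873]) cube([451, 204, 18]);
translate([409, 329, 1164]) cube([451, 204, 18]);
translate([409, 329, 1455]) cube([451, 204, 18]);


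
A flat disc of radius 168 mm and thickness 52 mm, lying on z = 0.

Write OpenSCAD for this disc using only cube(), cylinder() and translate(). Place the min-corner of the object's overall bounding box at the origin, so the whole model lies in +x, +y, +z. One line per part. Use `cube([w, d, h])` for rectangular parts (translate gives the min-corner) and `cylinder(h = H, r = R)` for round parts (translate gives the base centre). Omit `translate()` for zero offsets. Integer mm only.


translate([168, 168, 0]) cylinder(h = 52, r = 168);


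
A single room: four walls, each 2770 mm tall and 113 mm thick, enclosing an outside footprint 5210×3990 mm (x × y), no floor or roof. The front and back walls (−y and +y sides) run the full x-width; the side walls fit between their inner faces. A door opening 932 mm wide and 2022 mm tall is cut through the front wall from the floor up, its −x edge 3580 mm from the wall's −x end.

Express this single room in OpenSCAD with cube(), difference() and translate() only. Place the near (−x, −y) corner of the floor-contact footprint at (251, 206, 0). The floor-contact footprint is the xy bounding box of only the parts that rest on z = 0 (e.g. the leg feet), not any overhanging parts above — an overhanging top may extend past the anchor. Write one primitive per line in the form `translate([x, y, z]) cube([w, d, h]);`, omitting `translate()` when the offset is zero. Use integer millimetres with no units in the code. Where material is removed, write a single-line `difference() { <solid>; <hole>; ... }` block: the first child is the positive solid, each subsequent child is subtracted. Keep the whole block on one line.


difference() { translate([251, 206, 0]) cube([5210, 113, 2770]); translate([3831, 206, 0]) cube([932, 113, 2022]); }
translate([251, 4083, 0]) cube([5210, 113, 2770]);
translate([251, 319, 0]) cube([113, 3764, 2770]);
translate([5348, 319, 0]) cube([113, 3764, 2770]);


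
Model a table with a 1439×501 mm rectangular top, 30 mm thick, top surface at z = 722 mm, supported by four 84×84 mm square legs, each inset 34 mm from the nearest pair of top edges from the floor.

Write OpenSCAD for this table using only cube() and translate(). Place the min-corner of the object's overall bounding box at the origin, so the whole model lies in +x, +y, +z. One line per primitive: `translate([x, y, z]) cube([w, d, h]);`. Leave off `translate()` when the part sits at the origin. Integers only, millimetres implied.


translate([0, 0, 692]) cube([1439, 501, 30]);
translate([34, 34, 0]) cube([84, 84, 692]);
translate([1321, 34, 0]) cube([84, 84, 692]);
translate([34, 383, 0]) cube([84, 84, 692]);
translate([1321, 383, 0]) cube([84, 84, 692]);


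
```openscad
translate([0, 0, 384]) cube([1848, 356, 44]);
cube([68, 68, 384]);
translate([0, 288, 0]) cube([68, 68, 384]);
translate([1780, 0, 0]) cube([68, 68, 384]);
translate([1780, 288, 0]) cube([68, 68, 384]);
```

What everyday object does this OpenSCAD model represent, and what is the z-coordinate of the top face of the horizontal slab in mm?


A bench. The seat-top height is 428 mm.

A long slab on four corner posts — a bench. The slab sits at z = 384 with thickness 44, so the top is 384 + 44 = 428 mm.


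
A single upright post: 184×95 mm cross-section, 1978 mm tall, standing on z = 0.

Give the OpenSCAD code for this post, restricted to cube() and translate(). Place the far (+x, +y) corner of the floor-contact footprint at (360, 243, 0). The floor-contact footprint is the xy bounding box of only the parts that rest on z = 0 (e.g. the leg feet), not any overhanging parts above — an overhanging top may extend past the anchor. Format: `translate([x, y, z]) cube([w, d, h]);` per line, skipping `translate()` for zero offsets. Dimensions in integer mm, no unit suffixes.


translate([176, 148, 0]) cube([184, 95, 1978]);


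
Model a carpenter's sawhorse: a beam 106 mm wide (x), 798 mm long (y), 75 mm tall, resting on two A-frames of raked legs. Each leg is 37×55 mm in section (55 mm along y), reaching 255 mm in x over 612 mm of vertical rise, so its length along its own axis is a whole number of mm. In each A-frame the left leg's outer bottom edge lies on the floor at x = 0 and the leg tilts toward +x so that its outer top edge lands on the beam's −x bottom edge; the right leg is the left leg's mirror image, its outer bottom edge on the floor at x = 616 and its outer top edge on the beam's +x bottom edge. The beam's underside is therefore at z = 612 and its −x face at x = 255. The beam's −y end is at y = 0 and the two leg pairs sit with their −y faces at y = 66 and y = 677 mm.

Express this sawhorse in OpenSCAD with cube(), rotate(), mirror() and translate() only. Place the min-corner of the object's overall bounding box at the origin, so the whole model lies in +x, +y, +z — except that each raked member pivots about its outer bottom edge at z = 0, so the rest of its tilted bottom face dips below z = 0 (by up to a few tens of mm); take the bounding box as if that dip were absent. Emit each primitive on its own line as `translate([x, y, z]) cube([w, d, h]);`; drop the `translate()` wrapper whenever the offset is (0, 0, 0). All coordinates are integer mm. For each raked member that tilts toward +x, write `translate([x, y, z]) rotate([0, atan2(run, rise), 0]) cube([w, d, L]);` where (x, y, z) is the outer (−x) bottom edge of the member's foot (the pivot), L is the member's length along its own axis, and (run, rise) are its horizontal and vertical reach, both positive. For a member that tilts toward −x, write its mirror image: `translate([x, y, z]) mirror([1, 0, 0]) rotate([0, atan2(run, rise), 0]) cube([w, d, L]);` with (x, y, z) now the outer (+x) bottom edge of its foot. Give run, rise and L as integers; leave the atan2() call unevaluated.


// leg length = √(255² + 612²) = 663
// right-leg outer foot x = 2·255 + 106 = 616
// beam min-corner = (255, 0, 612)
translate([255, 0, 612]) cube([106, 798, 75]);
translate([0, 66, 0]) rotate([0, atan2(255, 612), 0]) cube([37, 55, 663]);
translate([616, 66, 0]) mirror([1, 0, 0]) rotate([0, atan2(255, 612), 0]) cube([37, 55, 663]);
translate([0, 677, 0]) rotate([0, atan2(255, 612), 0]) cube([37, 55, 663]);
translate([616, 677, 0]) mirror([1, 0, 0]) rotate([0, atan2(255, 612), 0]) cube([37, 55, 663]);


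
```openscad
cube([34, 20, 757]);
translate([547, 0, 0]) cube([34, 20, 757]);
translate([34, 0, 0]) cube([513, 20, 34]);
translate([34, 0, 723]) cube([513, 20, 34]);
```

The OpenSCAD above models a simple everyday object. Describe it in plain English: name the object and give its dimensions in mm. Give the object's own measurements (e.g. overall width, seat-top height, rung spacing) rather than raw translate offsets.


A rectangular picture frame lying in the x–z plane (depth along y). The opening is 513 mm wide (x) by 689 mm tall (z), surrounded by a border 34 mm wide on all four sides. The frame is 20 mm deep and is made of two full-height vertical stiles with two horizontal rails fitted between them.


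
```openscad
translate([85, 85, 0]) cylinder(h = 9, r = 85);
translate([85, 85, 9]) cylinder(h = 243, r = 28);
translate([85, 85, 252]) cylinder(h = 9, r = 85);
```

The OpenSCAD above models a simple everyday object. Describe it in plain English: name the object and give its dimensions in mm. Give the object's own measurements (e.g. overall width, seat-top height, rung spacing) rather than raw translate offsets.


A spool: two coaxial disc flanges of radius 85 mm and thickness 9 mm, joined by a core cylinder of radius 28 mm and height 243 mm. The lower flange rests on z = 0 and the three cylinders share a vertical axis.


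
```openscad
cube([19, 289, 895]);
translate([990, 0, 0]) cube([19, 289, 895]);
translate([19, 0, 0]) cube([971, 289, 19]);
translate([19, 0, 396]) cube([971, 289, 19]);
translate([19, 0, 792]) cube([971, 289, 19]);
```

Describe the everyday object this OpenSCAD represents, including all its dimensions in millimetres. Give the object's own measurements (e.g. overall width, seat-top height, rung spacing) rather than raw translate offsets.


An open bookshelf. Two side panels, each 19 mm thick, 289 mm deep and 895 mm tall, stand 1009 mm apart (outside-to-outside). Between them sit 3 shelves, each 19 mm thick and 289 mm deep, spanning the full gap between the sides. The bottom shelf rests on the floor (its underside at z = 0) and the clear gap between one shelf's top and the next shelf's underside is 377 mm.


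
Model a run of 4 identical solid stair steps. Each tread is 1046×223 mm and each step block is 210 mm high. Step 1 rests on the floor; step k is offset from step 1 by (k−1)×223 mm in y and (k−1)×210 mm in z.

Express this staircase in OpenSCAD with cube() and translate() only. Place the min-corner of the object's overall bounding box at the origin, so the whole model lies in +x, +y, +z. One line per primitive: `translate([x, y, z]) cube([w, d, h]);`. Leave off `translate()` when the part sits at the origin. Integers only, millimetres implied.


cube([1046, 223, 210]);
translate([0, 223, 210]) cube([1046, 223, 210]);
translate([0, 446, 420]) cube([1046, 223, 210]);
translate([0, 669, 630]) cube([1046, 223, 210]);


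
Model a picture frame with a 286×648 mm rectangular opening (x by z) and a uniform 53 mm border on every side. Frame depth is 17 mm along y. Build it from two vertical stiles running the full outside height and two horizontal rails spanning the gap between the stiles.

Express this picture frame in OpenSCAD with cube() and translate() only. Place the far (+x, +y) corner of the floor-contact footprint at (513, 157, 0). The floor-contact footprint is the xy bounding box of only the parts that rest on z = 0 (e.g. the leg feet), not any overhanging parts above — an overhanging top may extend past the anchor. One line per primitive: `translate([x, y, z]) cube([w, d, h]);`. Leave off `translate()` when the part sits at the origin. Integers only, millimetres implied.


translate([121, 140, 0]) cube([53, 17, 754]);
translate([460, 140, 0]) cube([53, 17, 754]);
translate([174, 140, 0]) cube([286, 17, 53]);
translate([174, 140, 701]) cube([286, 17, 53]);


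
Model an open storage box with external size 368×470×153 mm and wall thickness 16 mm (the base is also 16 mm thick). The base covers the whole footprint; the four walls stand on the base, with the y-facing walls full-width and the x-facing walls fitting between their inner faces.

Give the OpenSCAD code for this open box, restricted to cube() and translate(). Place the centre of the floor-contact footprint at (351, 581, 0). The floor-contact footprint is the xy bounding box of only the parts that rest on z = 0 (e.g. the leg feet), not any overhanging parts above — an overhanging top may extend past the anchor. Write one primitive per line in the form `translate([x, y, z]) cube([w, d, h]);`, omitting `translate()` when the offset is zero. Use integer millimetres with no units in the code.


translate([167, 346, 0]) cube([368, 470, 16]);
translate([167, 346, 16]) cube([368, 16, 137]);
translate([167, 800, 16]) cube([368, 16, 137]);
translate([167, 362, 16]) cube([16, 438, 137]);
translate([519, 362, 16]) cube([16, 438, 137]);


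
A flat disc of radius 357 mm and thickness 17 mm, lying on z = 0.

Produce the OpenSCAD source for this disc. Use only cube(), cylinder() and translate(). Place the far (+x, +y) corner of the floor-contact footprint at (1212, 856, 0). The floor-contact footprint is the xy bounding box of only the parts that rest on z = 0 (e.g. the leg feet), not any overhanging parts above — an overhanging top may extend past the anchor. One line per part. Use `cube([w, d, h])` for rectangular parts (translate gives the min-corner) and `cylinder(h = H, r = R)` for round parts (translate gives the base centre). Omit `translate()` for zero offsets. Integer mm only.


translate([855, 499, 0]) cylinder(h = 17, r = 357);


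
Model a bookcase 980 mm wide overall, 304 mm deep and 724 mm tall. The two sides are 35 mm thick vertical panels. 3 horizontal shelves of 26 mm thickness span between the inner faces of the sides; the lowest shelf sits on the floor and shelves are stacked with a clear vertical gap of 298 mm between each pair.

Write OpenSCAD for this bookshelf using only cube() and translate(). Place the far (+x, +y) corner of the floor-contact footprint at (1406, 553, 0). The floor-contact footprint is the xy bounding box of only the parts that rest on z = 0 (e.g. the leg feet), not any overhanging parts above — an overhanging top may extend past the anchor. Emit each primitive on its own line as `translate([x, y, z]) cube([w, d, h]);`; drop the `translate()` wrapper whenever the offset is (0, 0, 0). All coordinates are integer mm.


translate([426, 249, 0]) cube([35, 304, 724]);
translate([1371, 249, 0]) cube([35, 304, 724]);
translate([461, 249, 0]) cube([910, 304, 26]);
translate([461, 249, 324]) cube([910, 304, 26]);
translate([461, 249, 648]) cube([910, 304, 26]);


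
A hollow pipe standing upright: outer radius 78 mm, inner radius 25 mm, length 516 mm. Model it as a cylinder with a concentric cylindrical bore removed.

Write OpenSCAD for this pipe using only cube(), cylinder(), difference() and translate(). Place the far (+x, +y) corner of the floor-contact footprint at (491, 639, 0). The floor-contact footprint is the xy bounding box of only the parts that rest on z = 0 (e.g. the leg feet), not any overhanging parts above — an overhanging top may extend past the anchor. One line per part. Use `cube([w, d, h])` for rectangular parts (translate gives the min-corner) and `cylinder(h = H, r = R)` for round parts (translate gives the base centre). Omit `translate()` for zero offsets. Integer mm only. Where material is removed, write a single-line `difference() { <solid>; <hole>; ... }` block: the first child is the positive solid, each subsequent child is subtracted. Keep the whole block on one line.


difference() { translate([413, 561, 0]) cylinder(h = 516, r = 78); translate([413, 561, 0]) cylinder(h = 516, r = 25); }
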